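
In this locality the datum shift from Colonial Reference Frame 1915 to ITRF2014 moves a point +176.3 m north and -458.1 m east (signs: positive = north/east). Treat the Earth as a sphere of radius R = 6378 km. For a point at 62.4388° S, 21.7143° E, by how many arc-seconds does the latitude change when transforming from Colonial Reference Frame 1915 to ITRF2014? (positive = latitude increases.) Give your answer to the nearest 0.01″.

Δφ = 5.70″

On a sphere of radius R, 1 rad of latitude = R, so Δφ = ΔN / R = 176.3 / 6378000 = 2.7642e-05 rad = 5.702″.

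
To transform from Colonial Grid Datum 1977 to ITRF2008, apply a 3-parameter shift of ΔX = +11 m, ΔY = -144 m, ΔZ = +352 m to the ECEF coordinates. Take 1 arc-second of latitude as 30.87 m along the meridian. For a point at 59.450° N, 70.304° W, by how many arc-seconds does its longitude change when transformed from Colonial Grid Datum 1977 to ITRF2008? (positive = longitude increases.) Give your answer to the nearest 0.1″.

sin φ = 0.861186, cos φ = 0.508290, sin λ = -0.941494, cos λ = 0.337030.
East component: ΔE = −sin λ·ΔX + cos λ·ΔY = −(-0.941494)(11) + (0.337030)(-144) = -38.18 m.
1° of latitude spans 3600 × 30.87 = 111132 m; at latitude φ, 1° of longitude spans that × cos φ = 56487.3 m, so Δλ = -38.18 / 56487.3 × 3600 = -2.433″.

Δλ = -2.4″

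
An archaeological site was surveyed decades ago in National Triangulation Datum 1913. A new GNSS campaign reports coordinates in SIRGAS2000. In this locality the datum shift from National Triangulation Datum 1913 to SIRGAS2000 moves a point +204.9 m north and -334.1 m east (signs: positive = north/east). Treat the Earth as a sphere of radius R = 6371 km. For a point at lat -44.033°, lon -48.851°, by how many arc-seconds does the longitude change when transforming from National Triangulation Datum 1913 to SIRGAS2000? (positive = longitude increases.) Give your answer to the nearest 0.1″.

At latitude -44.033°, cos φ = 0.718940.
One radian of longitude at latitude φ spans R cos φ, so Δλ = ΔE / (R cos φ) = -334.1 / (6371000 × 0.718940) = -7.2942e-05 rad = -15.045″.

Δλ = -15.0″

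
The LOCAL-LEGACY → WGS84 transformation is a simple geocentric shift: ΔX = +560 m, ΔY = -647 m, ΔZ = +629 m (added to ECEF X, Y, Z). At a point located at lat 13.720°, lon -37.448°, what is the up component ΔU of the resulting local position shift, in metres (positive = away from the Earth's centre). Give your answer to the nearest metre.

ΔU = 963 m

At φ = 13.720°, λ = -37.448°: sin φ = 0.237177, cos φ = 0.971466, sin λ = -0.608041, cos λ = 0.793906.
ΔU = cos φ cos λ·ΔX + cos φ sin λ·ΔY + sin φ·ΔZ = (0.971466)(0.793906)(560) + (0.971466)(-0.608041)(-647) + (0.237177)(629) = 963.26 m.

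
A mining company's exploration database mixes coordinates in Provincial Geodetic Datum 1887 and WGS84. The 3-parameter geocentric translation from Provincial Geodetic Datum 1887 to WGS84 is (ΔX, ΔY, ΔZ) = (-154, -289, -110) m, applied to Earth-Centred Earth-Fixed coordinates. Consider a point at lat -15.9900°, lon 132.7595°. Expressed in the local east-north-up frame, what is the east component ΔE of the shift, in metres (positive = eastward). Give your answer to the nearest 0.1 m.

The local east axis at (φ, λ) is (−sin λ, cos λ, 0), so ΔE = −sin(132.7595°)·(-154) + cos(132.7595°)·(-289) = 309.28 m.

ΔE = 309.3 m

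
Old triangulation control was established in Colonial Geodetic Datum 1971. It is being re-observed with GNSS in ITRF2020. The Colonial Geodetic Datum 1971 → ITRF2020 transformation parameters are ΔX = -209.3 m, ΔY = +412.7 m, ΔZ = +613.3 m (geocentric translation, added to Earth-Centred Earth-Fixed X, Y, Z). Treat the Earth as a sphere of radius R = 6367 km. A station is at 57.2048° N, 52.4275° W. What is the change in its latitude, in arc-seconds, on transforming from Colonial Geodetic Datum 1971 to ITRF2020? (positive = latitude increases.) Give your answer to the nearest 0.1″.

Δφ = 23.1″

sin φ = 0.840612, cos φ = 0.541638, sin λ = -0.792582, cos λ = 0.609765.
North component: ΔN = −sin φ cos λ·ΔX − sin φ sin λ·ΔY + cos φ·ΔZ = −(0.840612)(0.609765)(-209.3) − (0.840612)(-0.792582)(412.7) + (0.541638)(613.3) = 714.43 m.
1° of latitude spans πR/180 = 111125 m, so Δφ = 714.43 / 111125 × 3600 = 23.145″.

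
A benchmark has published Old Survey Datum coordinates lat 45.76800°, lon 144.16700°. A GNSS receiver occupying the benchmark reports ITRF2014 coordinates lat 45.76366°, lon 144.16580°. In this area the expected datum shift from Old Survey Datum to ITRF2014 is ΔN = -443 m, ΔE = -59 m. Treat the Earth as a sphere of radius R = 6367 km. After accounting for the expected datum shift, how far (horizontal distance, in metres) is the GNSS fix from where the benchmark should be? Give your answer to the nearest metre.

Observed coordinate differences: Δφ = -0.00434°, Δλ = -0.00120°.
Converting to metres (1° lat = 111125 m, cos φ = 0.697565): observed ΔN = -482.3 m, observed ΔE = -93.0 m.
Subtracting the expected shift leaves a residual of -482.3 − (-443) = -39.3 m north and -93.0 − (-59) = -34.0 m east.
Residual distance = √((-39.3)² + (-34.0)²) = 52.0 m.

52 m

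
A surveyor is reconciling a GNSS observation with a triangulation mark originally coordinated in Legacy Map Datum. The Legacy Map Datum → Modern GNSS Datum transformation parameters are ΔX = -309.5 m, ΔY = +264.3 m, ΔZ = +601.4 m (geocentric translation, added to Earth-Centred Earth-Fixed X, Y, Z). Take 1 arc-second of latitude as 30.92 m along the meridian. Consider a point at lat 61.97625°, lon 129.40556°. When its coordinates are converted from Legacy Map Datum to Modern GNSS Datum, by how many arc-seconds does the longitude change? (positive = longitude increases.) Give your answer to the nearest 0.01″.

Δλ = 4.91″

sin φ = 0.882753, cos φ = 0.469838, sin λ = 0.772672, cos λ = -0.634805.
East component: ΔE = −sin λ·ΔX + cos λ·ΔY = −(0.772672)(-309.5) + (-0.634805)(264.3) = 71.36 m.
1° of latitude spans 3600 × 30.92 = 111312 m; at latitude φ, 1° of longitude spans that × cos φ = 52298.6 m, so Δλ = 71.36 / 52298.6 × 3600 = 4.912″.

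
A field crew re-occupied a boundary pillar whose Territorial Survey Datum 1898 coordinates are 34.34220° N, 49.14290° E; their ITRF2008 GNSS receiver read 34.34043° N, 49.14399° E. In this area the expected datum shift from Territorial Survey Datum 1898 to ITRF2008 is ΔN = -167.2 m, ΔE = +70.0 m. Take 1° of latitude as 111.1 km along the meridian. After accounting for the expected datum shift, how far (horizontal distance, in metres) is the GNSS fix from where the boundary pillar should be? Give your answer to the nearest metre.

Observed coordinate differences: Δφ = -0.00177°, Δλ = +0.00109°.
Converting to metres (1° lat = 111100 m, cos φ = 0.825683): observed ΔN = -196.6 m, observed ΔE = 100.0 m.
Subtracting the expected shift leaves a residual of -196.6 − (-167.2) = -29.4 m north and 100.0 − (70.0) = 30.0 m east.
Residual distance = √((-29.4)² + 30.0²) = 42.0 m.

42 m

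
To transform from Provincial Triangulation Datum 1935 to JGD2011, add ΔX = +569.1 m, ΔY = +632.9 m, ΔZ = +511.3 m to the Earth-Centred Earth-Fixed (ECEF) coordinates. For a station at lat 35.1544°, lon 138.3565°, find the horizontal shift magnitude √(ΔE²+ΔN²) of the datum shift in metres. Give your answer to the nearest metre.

The local east axis at (φ, λ) is (−sin λ, cos λ, 0), so ΔE = −sin(138.3565°)·569.1 + cos(138.3565°)·632.9 = -851.13 m.
The local north axis is (−sin φ cos λ, −sin φ sin λ, cos φ), giving ΔN = 244.871 − 242.150 + 418.041 = 420.76 m.
Horizontal magnitude = √(ΔE² + ΔN²) = √((-851.13)² + 420.76²) = 949.45 m.

949 m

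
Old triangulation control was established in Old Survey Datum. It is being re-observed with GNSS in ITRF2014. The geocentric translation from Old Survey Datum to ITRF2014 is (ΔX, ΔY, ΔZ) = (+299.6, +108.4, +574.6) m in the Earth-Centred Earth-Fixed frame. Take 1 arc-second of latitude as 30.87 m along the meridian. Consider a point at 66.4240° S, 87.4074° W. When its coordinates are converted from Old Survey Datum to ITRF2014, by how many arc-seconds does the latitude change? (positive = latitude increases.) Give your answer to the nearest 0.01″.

sin φ = -0.916530, cos φ = 0.399965, sin λ = -0.998976, cos λ = 0.045234.
North component: ΔN = −sin φ cos λ·ΔX − sin φ sin λ·ΔY + cos φ·ΔZ = −(-0.916530)(0.045234)(299.6) − (-0.916530)(-0.998976)(108.4) + (0.399965)(574.6) = 142.99 m.
1° of latitude spans 3600 × 30.87 = 111132 m, so Δφ = 142.99 / 111132 × 3600 = 4.632″.

Δφ = 4.63″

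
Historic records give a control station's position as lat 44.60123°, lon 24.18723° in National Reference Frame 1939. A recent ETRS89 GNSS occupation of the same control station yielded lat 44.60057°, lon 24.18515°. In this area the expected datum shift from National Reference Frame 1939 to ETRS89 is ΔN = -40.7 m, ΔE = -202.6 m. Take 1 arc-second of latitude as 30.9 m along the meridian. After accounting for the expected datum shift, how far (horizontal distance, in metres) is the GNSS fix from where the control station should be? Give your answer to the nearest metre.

Observed coordinate differences: Δφ = -0.00066°, Δλ = -0.00208°.
Converting to metres (1° lat = 111240 m, cos φ = 0.712011): observed ΔN = -73.4 m, observed ΔE = -164.7 m.
Subtracting the expected shift leaves a residual of -73.4 − (-40.7) = -32.7 m north and -164.7 − (-202.6) = 37.9 m east.
Residual distance = √((-32.7)² + 37.9²) = 50.0 m.

50 m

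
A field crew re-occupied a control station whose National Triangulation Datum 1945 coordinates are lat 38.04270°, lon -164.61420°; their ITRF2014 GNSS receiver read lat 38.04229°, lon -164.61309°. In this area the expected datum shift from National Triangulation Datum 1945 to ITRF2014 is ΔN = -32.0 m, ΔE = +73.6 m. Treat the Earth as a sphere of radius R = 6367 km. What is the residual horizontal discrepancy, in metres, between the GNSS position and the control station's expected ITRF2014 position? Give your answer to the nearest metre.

27 m

Observed coordinate differences: Δφ = -0.00041°, Δλ = +0.00111°.
Converting to metres (1° lat = 111125 m, cos φ = 0.787552): observed ΔN = -45.6 m, observed ΔE = 97.1 m.
Subtracting the expected shift leaves a residual of -45.6 − (-32.0) = -13.6 m north and 97.1 − (73.6) = 23.5 m east.
Residual distance = √((-13.6)² + 23.5²) = 27.2 m.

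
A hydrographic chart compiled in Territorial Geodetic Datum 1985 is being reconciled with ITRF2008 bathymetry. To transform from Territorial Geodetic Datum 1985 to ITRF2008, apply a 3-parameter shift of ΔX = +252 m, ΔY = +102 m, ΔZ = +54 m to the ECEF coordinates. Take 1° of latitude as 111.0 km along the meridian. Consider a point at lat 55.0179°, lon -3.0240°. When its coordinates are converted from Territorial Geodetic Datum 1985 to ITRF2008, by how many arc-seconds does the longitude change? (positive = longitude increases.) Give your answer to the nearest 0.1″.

Δλ = 6.5″

sin φ = 0.819331, cos φ = 0.573320, sin λ = -0.052754, cos λ = 0.998608.
East component: ΔE = −sin λ·ΔX + cos λ·ΔY = −(-0.052754)(252) + (0.998608)(102) = 115.15 m.
1° of latitude spans 111000 m; at latitude φ, 1° of longitude spans that × cos φ = 63638.6 m, so Δλ = 115.15 / 63638.6 × 3600 = 6.514″.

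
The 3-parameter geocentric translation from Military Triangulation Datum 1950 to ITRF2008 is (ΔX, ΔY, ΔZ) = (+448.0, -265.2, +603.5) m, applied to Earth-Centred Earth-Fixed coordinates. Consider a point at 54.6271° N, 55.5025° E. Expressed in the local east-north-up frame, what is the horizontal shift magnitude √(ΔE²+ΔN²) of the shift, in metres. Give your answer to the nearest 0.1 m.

610.4 m

At φ = 54.6271°, λ = 55.5025°: sin φ = 0.815402, cos φ = 0.578896, sin λ = 0.824151, cos λ = 0.566370.
ΔE = −sin λ·ΔX + cos λ·ΔY = −(0.824151)·(448.0) + (0.566370)·(-265.2) = -519.42 m.
ΔN = −sin φ cos λ·ΔX − sin φ sin λ·ΔY + cos φ·ΔZ = −(0.815402)(0.566370)(448.0) − (0.815402)(0.824151)(-265.2) + (0.578896)(603.5) = 320.69 m.
Horizontal magnitude = √(ΔE² + ΔN²) = √((-519.42)² + 320.69²) = 610.44 m.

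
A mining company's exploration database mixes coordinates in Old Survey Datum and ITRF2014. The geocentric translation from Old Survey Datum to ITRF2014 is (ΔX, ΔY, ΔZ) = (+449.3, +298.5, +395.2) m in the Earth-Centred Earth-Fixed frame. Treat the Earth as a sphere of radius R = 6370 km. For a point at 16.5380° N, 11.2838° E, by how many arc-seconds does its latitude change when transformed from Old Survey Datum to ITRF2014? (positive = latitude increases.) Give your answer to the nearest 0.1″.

Δφ = 7.7″

sin φ = 0.284651, cos φ = 0.958631, sin λ = 0.195669, cos λ = 0.980670.
North component: ΔN = −sin φ cos λ·ΔX − sin φ sin λ·ΔY + cos φ·ΔZ = −(0.284651)(0.980670)(449.3) − (0.284651)(0.195669)(298.5) + (0.958631)(395.2) = 236.80 m.
1° of latitude spans πR/180 = 111177 m, so Δφ = 236.80 / 111177 × 3600 = 7.668″.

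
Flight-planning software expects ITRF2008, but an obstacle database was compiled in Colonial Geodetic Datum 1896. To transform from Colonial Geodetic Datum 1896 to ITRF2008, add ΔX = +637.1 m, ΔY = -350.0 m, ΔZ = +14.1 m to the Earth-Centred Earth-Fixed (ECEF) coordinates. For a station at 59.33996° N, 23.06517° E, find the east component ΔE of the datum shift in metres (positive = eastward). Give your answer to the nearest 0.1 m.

The local east axis at (φ, λ) is (−sin λ, cos λ, 0), so ΔE = −sin(23.06517°)·637.1 + cos(23.06517°)·(-350.0) = -571.62 m.

ΔE = -571.6 m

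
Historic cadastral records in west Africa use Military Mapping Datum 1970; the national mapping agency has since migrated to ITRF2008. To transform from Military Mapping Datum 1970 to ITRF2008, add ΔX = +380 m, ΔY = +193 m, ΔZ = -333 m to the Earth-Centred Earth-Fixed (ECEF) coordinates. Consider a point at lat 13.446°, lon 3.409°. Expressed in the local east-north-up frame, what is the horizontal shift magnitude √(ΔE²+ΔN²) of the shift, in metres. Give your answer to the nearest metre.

At φ = 13.446°, λ = 3.409°: sin φ = 0.232529, cos φ = 0.972590, sin λ = 0.059463, cos λ = 0.998230.
ΔE = −sin λ·ΔX + cos λ·ΔY = −(0.059463)·(380) + (0.998230)·(193) = 170.06 m.
ΔN = −sin φ cos λ·ΔX − sin φ sin λ·ΔY + cos φ·ΔZ = −(0.232529)(0.998230)(380) − (0.232529)(0.059463)(193) + (0.972590)(-333) = -414.75 m.
Horizontal magnitude = √(ΔE² + ΔN²) = √(170.06² + (-414.75)²) = 448.26 m.

448 m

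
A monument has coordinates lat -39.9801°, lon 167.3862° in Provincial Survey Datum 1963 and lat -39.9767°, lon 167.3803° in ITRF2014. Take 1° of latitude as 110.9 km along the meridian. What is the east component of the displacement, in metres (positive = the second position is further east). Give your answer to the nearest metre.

ΔE = -501 m

Δφ = -39.9767° − -39.9801° = +0.0034°; Δλ = 167.3803° − 167.3862° = -0.0059°.
ΔN = Δφ × 110900 = 377.1 m; ΔE = Δλ × 110900 × cos(-39.9801°) = -0.0059 × 110900 × 0.766268 = -501.4 m.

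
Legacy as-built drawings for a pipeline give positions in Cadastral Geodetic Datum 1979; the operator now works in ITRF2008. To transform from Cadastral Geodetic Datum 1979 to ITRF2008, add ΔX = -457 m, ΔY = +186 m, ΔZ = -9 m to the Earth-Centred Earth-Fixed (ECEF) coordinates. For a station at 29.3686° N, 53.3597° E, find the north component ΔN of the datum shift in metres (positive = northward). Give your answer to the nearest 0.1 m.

At φ = 29.3686°, λ = 53.3597°: sin φ = 0.490426, cos φ = 0.871483, sin λ = 0.802398, cos λ = 0.596789.
ΔN = −sin φ cos λ·ΔX − sin φ sin λ·ΔY + cos φ·ΔZ = −(0.490426)(0.596789)(-457) − (0.490426)(0.802398)(186) + (0.871483)(-9) = 52.72 m.

ΔN = 52.7 m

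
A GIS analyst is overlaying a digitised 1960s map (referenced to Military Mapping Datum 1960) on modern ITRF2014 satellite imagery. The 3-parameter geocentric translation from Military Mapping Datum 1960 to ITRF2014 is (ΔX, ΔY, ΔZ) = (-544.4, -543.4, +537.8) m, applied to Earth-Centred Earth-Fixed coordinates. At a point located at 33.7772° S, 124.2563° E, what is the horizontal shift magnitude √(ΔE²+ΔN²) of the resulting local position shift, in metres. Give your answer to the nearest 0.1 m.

At φ = -33.7772°, λ = 124.2563°: sin φ = -0.555965, cos φ = 0.831206, sin λ = 0.826528, cos λ = -0.562896.
ΔE = −sin λ·ΔX + cos λ·ΔY = −(0.826528)·(-544.4) + (-0.562896)·(-543.4) = 755.84 m.
ΔN = −sin φ cos λ·ΔX − sin φ sin λ·ΔY + cos φ·ΔZ = −(-0.555965)(-0.562896)(-544.4) − (-0.555965)(0.826528)(-543.4) + (0.831206)(537.8) = 367.69 m.
Horizontal magnitude = √(ΔE² + ΔN²) = √(755.84² + 367.69²) = 840.53 m.

840.5 m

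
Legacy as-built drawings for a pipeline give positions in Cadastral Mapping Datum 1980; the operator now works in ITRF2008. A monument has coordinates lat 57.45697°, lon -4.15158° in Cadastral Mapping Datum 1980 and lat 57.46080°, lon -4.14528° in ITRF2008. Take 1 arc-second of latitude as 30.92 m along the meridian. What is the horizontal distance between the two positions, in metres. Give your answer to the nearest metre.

Δφ = 57.46080° − 57.45697° = +0.00383°; Δλ = -4.14528° − -4.15158° = +0.00630°.
1° of latitude = 3600 × 30.92 = 111312 m.
ΔN = Δφ × 111312 = 426.3 m; ΔE = Δλ × 111312 × cos(57.45697°) = +0.00630 × 111312 × 0.537933 = 377.2 m.
Distance = √(ΔE² + ΔN²) = √(377.2² + 426.3²) = 569.3 m.

569 m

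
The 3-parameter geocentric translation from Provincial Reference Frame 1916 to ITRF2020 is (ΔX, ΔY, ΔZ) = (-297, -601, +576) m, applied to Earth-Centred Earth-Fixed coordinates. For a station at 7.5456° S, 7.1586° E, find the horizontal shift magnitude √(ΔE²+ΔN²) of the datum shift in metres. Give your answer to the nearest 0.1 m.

765.4 m

At φ = -7.5456°, λ = 7.1586°: sin φ = -0.131315, cos φ = 0.991341, sin λ = 0.124616, cos λ = 0.992205.
ΔE = −sin λ·ΔX + cos λ·ΔY = −(0.124616)·(-297) + (0.992205)·(-601) = -559.30 m.
ΔN = −sin φ cos λ·ΔX − sin φ sin λ·ΔY + cos φ·ΔZ = −(-0.131315)(0.992205)(-297) − (-0.131315)(0.124616)(-601) + (0.991341)(576) = 522.48 m.
Horizontal magnitude = √(ΔE² + ΔN²) = √((-559.30)² + 522.48²) = 765.38 m.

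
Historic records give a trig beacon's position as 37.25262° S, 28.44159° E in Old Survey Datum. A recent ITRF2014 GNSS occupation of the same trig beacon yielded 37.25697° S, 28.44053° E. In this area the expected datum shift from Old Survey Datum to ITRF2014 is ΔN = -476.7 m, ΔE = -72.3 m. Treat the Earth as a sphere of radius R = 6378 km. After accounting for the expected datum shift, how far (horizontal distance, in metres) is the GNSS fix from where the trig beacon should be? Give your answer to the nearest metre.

Observed coordinate differences: Δφ = -0.00435°, Δλ = -0.00106°.
Converting to metres (1° lat = 111317 m, cos φ = 0.795974): observed ΔN = -484.2 m, observed ΔE = -93.9 m.
Subtracting the expected shift leaves a residual of -484.2 − (-476.7) = -7.5 m north and -93.9 − (-72.3) = -21.6 m east.
Residual distance = √((-7.5)² + (-21.6)²) = 22.9 m.

23 m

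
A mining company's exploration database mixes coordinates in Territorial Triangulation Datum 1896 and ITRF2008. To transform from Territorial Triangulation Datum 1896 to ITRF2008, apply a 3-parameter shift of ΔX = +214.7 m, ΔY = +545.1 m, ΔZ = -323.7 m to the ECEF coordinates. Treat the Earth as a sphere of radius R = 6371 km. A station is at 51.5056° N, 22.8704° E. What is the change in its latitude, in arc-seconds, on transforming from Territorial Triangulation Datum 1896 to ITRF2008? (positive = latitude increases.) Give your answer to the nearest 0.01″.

Δφ = -16.90″

sin φ = 0.782669, cos φ = 0.622438, sin λ = 0.388648, cos λ = 0.921386.
North component: ΔN = −sin φ cos λ·ΔX − sin φ sin λ·ΔY + cos φ·ΔZ = −(0.782669)(0.921386)(214.7) − (0.782669)(0.388648)(545.1) + (0.622438)(-323.7) = -522.12 m.
1° of latitude spans πR/180 = 111195 m, so Δφ = -522.12 / 111195 × 3600 = -16.904″.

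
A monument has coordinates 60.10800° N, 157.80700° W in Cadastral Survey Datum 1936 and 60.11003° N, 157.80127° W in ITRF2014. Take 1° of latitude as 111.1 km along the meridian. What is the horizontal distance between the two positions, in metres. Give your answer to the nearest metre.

389 m

Δφ = 60.11003° − 60.10800° = +0.00203°; Δλ = -157.80127° − -157.80700° = +0.00573°.
ΔN = Δφ × 111100 = 225.5 m; ΔE = Δλ × 111100 × cos(60.10800°) = +0.00573 × 111100 × 0.498367 = 317.3 m.
Distance = √(ΔE² + ΔN²) = √(317.3² + 225.5²) = 389.3 m.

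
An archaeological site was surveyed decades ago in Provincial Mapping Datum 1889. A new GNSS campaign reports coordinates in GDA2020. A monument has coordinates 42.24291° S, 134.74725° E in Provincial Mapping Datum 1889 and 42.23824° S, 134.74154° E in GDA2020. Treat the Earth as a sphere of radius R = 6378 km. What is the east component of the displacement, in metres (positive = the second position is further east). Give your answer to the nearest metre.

Δφ = -42.23824° − -42.24291° = +0.00467°; Δλ = 134.74154° − 134.74725° = -0.00571°.
1° along a meridian = πR/180 = 111317 m.
ΔN = Δφ × 111317 = 519.9 m; ΔE = Δλ × 111317 × cos(-42.24291°) = -0.00571 × 111317 × 0.740301 = -470.6 m.

ΔE = -471 m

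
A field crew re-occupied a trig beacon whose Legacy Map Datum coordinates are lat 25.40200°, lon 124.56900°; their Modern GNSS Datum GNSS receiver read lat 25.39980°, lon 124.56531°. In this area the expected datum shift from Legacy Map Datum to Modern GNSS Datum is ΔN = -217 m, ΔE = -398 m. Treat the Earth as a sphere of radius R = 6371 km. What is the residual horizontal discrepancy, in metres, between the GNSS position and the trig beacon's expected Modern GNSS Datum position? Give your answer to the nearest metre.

Observed coordinate differences: Δφ = -0.00220°, Δλ = -0.00369°.
Converting to metres (1° lat = 111195 m, cos φ = 0.903320): observed ΔN = -244.6 m, observed ΔE = -370.6 m.
Subtracting the expected shift leaves a residual of -244.6 − (-217) = -27.6 m north and -370.6 − (-398) = 27.4 m east.
Residual distance = √((-27.6)² + 27.4²) = 38.9 m.

39 m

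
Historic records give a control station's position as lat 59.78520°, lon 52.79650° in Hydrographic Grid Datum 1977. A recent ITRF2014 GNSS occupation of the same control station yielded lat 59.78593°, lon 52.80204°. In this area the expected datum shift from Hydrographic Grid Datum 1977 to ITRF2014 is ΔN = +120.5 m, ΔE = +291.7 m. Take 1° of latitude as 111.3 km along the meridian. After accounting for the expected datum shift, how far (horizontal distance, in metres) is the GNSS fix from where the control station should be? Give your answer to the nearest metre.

Observed coordinate differences: Δφ = +0.00073°, Δλ = +0.00554°.
Converting to metres (1° lat = 111300 m, cos φ = 0.503243): observed ΔN = 81.2 m, observed ΔE = 310.3 m.
Subtracting the expected shift leaves a residual of 81.2 − (120.5) = -39.3 m north and 310.3 − (291.7) = 18.6 m east.
Residual distance = √((-39.3)² + 18.6²) = 43.4 m.

43 m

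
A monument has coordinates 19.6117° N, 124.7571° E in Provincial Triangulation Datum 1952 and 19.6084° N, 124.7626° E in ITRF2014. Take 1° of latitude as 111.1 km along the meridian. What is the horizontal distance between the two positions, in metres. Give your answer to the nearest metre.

682 m

Δφ = 19.6084° − 19.6117° = -0.0033°; Δλ = 124.7626° − 124.7571° = +0.0055°.
ΔN = Δφ × 111100 = -366.6 m; ΔE = Δλ × 111100 × cos(19.6117°) = +0.0055 × 111100 × 0.941989 = 575.6 m.
Distance = √(ΔE² + ΔN²) = √(575.6² + (-366.6)²) = 682.4 m.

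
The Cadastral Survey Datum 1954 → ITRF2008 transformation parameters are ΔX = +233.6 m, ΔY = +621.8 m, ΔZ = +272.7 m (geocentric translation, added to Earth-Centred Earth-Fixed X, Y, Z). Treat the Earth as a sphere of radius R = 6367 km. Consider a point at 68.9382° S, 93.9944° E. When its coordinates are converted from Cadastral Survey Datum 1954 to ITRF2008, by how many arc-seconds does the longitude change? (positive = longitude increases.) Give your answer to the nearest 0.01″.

Δλ = -24.91″

sin φ = -0.933193, cos φ = 0.359375, sin λ = 0.997571, cos λ = -0.069659.
East component: ΔE = −sin λ·ΔX + cos λ·ΔY = −(0.997571)(233.6) + (-0.069659)(621.8) = -276.35 m.
1° of latitude spans πR/180 = 111125 m; at latitude φ, 1° of longitude spans that × cos φ = 39935.6 m, so Δλ = -276.35 / 39935.6 × 3600 = -24.911″.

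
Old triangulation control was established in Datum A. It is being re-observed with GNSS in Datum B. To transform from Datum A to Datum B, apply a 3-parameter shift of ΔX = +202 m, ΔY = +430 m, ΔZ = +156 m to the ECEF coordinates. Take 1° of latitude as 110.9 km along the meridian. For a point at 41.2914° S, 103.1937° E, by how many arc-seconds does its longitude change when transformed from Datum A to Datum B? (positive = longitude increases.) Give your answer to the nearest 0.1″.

Δλ = -12.7″

sin φ = -0.659889, cos φ = 0.751363, sin λ = 0.973604, cos λ = -0.228244.
East component: ΔE = −sin λ·ΔX + cos λ·ΔY = −(0.973604)(202) + (-0.228244)(430) = -294.81 m.
1° of latitude spans 110900 m; at latitude φ, 1° of longitude spans that × cos φ = 83326.2 m, so Δλ = -294.81 / 83326.2 × 3600 = -12.737″.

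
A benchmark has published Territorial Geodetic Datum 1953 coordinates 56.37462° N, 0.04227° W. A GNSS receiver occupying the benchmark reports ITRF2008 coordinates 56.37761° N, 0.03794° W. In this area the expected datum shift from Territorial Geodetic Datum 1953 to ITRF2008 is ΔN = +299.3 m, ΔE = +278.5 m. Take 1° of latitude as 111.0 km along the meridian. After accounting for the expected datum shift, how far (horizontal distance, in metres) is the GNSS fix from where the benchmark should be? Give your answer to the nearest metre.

Observed coordinate differences: Δφ = +0.00299°, Δλ = +0.00433°.
Converting to metres (1° lat = 111000 m, cos φ = 0.553760): observed ΔN = 331.9 m, observed ΔE = 266.2 m.
Subtracting the expected shift leaves a residual of 331.9 − (299.3) = 32.6 m north and 266.2 − (278.5) = -12.3 m east.
Residual distance = √(32.6² + (-12.3)²) = 34.9 m.

35 m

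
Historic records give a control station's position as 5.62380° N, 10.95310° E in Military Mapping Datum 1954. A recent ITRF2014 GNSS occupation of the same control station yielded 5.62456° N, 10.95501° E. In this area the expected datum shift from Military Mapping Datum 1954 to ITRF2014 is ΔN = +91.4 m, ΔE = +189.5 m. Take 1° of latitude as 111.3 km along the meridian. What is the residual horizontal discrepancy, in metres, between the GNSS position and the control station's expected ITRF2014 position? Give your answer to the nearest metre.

Observed coordinate differences: Δφ = +0.00076°, Δλ = +0.00191°.
Converting to metres (1° lat = 111300 m, cos φ = 0.995187): observed ΔN = 84.6 m, observed ΔE = 211.6 m.
Subtracting the expected shift leaves a residual of 84.6 − (91.4) = -6.8 m north and 211.6 − (189.5) = 22.1 m east.
Residual distance = √((-6.8)² + 22.1²) = 23.1 m.

23 m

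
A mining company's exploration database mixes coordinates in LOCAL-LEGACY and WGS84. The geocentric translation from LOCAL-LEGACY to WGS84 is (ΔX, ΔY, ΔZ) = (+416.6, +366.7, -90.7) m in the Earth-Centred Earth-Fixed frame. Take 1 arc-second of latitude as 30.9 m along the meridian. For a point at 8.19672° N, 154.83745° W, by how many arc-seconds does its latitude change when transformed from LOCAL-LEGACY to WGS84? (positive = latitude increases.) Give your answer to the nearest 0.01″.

Δφ = -0.45″

sin φ = 0.142572, cos φ = 0.989784, sin λ = -0.425188, cos λ = -0.905105.
North component: ΔN = −sin φ cos λ·ΔX − sin φ sin λ·ΔY + cos φ·ΔZ = −(0.142572)(-0.905105)(416.6) − (0.142572)(-0.425188)(366.7) + (0.989784)(-90.7) = -13.78 m.
1° of latitude spans 3600 × 30.90 = 111240 m, so Δφ = -13.78 / 111240 × 3600 = -0.446″.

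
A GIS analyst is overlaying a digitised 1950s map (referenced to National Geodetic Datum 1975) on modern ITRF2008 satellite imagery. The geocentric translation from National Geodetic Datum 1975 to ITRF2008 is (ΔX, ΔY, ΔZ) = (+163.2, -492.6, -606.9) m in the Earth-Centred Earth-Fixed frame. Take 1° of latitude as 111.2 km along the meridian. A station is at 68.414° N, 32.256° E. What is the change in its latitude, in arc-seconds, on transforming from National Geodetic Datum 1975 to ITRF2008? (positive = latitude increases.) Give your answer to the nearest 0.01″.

Δφ = -3.47″

sin φ = 0.929866, cos φ = 0.367897, sin λ = 0.533703, cos λ = 0.845672.
North component: ΔN = −sin φ cos λ·ΔX − sin φ sin λ·ΔY + cos φ·ΔZ = −(0.929866)(0.845672)(163.2) − (0.929866)(0.533703)(-492.6) + (0.367897)(-606.9) = -107.15 m.
1° of latitude spans 111200 m, so Δφ = -107.15 / 111200 × 3600 = -3.469″.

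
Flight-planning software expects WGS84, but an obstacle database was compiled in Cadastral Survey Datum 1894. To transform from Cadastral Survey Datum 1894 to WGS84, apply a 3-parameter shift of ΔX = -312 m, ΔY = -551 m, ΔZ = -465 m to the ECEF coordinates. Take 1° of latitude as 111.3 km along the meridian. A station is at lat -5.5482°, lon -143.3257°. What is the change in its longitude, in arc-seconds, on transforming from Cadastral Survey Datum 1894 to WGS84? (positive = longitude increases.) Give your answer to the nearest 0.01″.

sin φ = -0.096683, cos φ = 0.995315, sin λ = -0.597265, cos λ = -0.802044.
East component: ΔE = −sin λ·ΔX + cos λ·ΔY = −(-0.597265)(-312) + (-0.802044)(-551) = 255.58 m.
1° of latitude spans 111300 m; at latitude φ, 1° of longitude spans that × cos φ = 110778.6 m, so Δλ = 255.58 / 110778.6 × 3600 = 8.306″.

Δλ = 8.31″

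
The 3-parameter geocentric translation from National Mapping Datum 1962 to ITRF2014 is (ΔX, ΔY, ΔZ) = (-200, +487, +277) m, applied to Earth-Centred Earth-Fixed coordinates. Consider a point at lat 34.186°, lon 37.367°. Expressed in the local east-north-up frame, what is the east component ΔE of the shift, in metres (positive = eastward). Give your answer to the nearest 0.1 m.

At φ = 34.186°, λ = 37.367°: sin φ = 0.561881, cos φ = 0.827218, sin λ = 0.606918, cos λ = 0.794764.
ΔE = −sin λ·ΔX + cos λ·ΔY = −(0.606918)·(-200) + (0.794764)·(487) = 508.43 m.

ΔE = 508.4 m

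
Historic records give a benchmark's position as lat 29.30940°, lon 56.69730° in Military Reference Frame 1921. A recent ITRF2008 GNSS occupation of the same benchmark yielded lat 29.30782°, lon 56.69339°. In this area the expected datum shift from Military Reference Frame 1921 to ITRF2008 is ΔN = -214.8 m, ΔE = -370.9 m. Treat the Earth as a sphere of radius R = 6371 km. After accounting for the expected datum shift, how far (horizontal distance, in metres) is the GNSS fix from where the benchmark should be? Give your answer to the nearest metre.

40 m

Observed coordinate differences: Δφ = -0.00158°, Δλ = -0.00391°.
Converting to metres (1° lat = 111195 m, cos φ = 0.871989): observed ΔN = -175.7 m, observed ΔE = -379.1 m.
Subtracting the expected shift leaves a residual of -175.7 − (-214.8) = 39.1 m north and -379.1 − (-370.9) = -8.2 m east.
Residual distance = √(39.1² + (-8.2)²) = 40.0 m.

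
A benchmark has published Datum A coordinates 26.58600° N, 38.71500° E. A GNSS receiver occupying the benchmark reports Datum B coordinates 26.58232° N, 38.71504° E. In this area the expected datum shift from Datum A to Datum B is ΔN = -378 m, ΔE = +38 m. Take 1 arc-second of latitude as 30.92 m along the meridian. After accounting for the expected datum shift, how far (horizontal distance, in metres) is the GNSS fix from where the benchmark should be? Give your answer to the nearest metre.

Observed coordinate differences: Δφ = -0.00368°, Δλ = +0.00004°.
Converting to metres (1° lat = 111312 m, cos φ = 0.894264): observed ΔN = -409.6 m, observed ΔE = 4.0 m.
Subtracting the expected shift leaves a residual of -409.6 − (-378) = -31.6 m north and 4.0 − (38) = -34.0 m east.
Residual distance = √((-31.6)² + (-34.0)²) = 46.4 m.

46 m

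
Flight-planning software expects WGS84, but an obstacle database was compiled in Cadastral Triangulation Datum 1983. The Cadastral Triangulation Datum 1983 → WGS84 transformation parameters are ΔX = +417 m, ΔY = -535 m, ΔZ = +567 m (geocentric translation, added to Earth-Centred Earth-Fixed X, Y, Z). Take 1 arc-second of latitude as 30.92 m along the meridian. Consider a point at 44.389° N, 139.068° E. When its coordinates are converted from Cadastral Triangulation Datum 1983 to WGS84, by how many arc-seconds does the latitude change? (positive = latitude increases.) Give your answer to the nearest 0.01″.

sin φ = 0.699526, cos φ = 0.714607, sin λ = 0.655163, cos λ = -0.755488.
North component: ΔN = −sin φ cos λ·ΔX − sin φ sin λ·ΔY + cos φ·ΔZ = −(0.699526)(-0.755488)(417) − (0.699526)(0.655163)(-535) + (0.714607)(567) = 870.75 m.
1° of latitude spans 3600 × 30.92 = 111312 m, so Δφ = 870.75 / 111312 × 3600 = 28.161″.

Δφ = 28.16″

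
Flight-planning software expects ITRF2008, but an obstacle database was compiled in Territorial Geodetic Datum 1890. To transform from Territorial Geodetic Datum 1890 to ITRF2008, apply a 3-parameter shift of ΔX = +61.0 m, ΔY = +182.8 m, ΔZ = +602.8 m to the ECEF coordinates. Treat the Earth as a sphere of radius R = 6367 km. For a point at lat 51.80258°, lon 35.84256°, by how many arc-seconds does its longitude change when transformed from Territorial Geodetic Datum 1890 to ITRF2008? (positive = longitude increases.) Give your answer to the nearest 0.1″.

sin φ = 0.785885, cos φ = 0.618373, sin λ = 0.585560, cos λ = 0.810629.
East component: ΔE = −sin λ·ΔX + cos λ·ΔY = −(0.585560)(61.0) + (0.810629)(182.8) = 112.46 m.
1° of latitude spans πR/180 = 111125 m; at latitude φ, 1° of longitude spans that × cos φ = 68716.8 m, so Δλ = 112.46 / 68716.8 × 3600 = 5.892″.

Δλ = 5.9″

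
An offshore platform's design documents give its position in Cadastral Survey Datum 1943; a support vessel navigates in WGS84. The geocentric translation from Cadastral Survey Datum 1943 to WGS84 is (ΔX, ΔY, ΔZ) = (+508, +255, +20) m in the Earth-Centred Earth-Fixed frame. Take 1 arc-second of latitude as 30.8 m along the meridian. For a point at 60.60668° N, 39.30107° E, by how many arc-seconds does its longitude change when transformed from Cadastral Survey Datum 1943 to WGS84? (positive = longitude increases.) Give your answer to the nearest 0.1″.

sin φ = 0.871271, cos φ = 0.490802, sin λ = 0.633395, cos λ = 0.773828.
East component: ΔE = −sin λ·ΔX + cos λ·ΔY = −(0.633395)(508) + (0.773828)(255) = -124.44 m.
1° of latitude spans 3600 × 30.80 = 110880 m; at latitude φ, 1° of longitude spans that × cos φ = 54420.1 m, so Δλ = -124.44 / 54420.1 × 3600 = -8.232″.

Δλ = -8.2″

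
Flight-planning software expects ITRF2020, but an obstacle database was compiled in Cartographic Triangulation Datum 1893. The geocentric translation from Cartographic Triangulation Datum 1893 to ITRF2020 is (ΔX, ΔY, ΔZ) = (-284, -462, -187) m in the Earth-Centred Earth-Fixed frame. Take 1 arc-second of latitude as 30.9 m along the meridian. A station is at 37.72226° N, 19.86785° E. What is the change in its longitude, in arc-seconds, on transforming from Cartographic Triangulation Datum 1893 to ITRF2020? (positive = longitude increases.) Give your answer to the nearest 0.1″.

sin φ = 0.611834, cos φ = 0.790986, sin λ = 0.339852, cos λ = 0.940479.
East component: ΔE = −sin λ·ΔX + cos λ·ΔY = −(0.339852)(-284) + (0.940479)(-462) = -337.98 m.
1° of latitude spans 3600 × 30.90 = 111240 m; at latitude φ, 1° of longitude spans that × cos φ = 87989.3 m, so Δλ = -337.98 / 87989.3 × 3600 = -13.828″.

Δλ = -13.8″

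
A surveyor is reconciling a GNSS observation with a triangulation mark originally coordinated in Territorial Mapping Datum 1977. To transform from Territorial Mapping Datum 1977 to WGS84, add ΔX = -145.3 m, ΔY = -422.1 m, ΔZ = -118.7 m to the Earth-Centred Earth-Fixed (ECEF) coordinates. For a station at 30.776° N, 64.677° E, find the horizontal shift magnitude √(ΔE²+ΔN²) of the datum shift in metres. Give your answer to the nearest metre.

134 m

The local east axis at (φ, λ) is (−sin λ, cos λ, 0), so ΔE = −sin(64.677°)·(-145.3) + cos(64.677°)·(-422.1) = -49.20 m.
The local north axis is (−sin φ cos λ, −sin φ sin λ, cos φ), giving ΔN = 31.800 + 195.228 − 101.984 = 125.04 m.
Horizontal magnitude = √(ΔE² + ΔN²) = √((-49.20)² + 125.04²) = 134.38 m.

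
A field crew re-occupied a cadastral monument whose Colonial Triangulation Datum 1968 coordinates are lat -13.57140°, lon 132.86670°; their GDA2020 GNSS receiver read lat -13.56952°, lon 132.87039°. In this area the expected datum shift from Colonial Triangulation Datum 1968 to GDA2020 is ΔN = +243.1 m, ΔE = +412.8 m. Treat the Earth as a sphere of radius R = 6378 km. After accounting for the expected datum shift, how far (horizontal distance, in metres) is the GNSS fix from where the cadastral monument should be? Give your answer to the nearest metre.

Observed coordinate differences: Δφ = +0.00188°, Δλ = +0.00369°.
Converting to metres (1° lat = 111317 m, cos φ = 0.972078): observed ΔN = 209.3 m, observed ΔE = 399.3 m.
Subtracting the expected shift leaves a residual of 209.3 − (243.1) = -33.8 m north and 399.3 − (412.8) = -13.5 m east.
Residual distance = √((-33.8)² + (-13.5)²) = 36.4 m.

36 m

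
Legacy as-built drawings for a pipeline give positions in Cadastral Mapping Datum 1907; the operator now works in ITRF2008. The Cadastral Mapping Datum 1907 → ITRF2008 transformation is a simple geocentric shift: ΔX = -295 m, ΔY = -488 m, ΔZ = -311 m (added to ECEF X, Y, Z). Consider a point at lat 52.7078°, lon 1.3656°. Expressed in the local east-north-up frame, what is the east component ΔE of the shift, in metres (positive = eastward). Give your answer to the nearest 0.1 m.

ΔE = -480.8 m

At φ = 52.7078°, λ = 1.3656°: sin φ = 0.795556, cos φ = 0.605880, sin λ = 0.023832, cos λ = 0.999716.
ΔE = −sin λ·ΔX + cos λ·ΔY = −(0.023832)·(-295) + (0.999716)·(-488) = -480.83 m.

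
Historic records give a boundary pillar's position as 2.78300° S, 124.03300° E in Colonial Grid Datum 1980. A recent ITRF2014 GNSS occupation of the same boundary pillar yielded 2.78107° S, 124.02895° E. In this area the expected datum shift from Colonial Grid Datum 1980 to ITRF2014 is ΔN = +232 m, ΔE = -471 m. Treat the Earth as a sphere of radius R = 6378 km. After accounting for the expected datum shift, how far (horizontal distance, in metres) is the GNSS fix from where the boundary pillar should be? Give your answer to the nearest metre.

27 m

Observed coordinate differences: Δφ = +0.00193°, Δλ = -0.00405°.
Converting to metres (1° lat = 111317 m, cos φ = 0.998821): observed ΔN = 214.8 m, observed ΔE = -450.3 m.
Subtracting the expected shift leaves a residual of 214.8 − (232) = -17.2 m north and -450.3 − (-471) = 20.7 m east.
Residual distance = √((-17.2)² + 20.7²) = 26.9 m.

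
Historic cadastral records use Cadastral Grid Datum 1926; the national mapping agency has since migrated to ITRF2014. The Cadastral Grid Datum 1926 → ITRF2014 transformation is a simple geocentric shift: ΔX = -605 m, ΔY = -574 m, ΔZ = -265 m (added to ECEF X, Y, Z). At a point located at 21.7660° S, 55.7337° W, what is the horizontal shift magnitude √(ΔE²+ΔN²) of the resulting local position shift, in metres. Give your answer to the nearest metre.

At φ = -21.7660°, λ = -55.7337°: sin φ = -0.370817, cos φ = 0.928706, sin λ = -0.826430, cos λ = 0.563040.
ΔE = −sin λ·ΔX + cos λ·ΔY = −(-0.826430)·(-605) + (0.563040)·(-574) = -823.17 m.
ΔN = −sin φ cos λ·ΔX − sin φ sin λ·ΔY + cos φ·ΔZ = −(-0.370817)(0.563040)(-605) − (-0.370817)(-0.826430)(-574) + (0.928706)(-265) = -196.52 m.
Horizontal magnitude = √(ΔE² + ΔN²) = √((-823.17)² + (-196.52)²) = 846.31 m.

846 m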